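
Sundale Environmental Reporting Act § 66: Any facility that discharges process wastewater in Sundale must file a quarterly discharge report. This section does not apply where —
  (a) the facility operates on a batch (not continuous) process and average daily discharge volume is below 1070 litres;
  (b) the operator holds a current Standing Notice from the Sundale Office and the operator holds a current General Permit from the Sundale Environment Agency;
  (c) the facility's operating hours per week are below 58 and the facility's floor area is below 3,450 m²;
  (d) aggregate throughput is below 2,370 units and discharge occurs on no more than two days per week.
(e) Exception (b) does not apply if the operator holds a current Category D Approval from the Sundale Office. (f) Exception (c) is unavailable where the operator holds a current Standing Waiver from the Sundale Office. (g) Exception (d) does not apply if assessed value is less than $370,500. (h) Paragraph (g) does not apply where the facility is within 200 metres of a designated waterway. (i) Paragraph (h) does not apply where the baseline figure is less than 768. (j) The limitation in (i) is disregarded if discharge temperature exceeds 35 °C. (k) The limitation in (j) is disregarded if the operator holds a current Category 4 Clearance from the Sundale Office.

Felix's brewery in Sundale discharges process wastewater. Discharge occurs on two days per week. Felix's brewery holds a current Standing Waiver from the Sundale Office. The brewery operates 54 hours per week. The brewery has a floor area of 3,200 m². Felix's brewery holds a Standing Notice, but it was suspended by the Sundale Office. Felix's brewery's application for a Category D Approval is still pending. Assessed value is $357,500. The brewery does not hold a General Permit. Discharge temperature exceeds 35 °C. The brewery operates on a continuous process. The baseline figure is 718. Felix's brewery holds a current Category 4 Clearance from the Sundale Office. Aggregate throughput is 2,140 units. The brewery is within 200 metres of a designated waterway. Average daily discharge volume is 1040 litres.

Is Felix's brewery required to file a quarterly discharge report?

Yes — Felix's brewery must file a quarterly discharge report.

Exception (a) fails — the facility operates on a continuous process.
Exception (b) fails — no current Standing Notice is held.
Exception (c): the facility's operating hours per week are 54, below the 58 limit; the facility's floor area is 3,200 m², below the 3,450 m² limit — every condition holds. But applying paragraph (f): (f) operates against (c): a current Standing Waiver is held. Exception (c) does not apply.
All of (d)'s requirements are met (aggregate throughput is 2,140 units, below the 2,370 units limit; discharge occurs on no more than two days per week). But: (g) operates against (d): assessed value is $357,500, less than the $370,500 limit. (h) applies (the brewery is within 200 m of a designated waterway), but is itself disapplied by (i): (i) operates against (h): the baseline figure is 718, less than the 768 limit. (j) is triggered (discharge temperature exceeds 35 °C), but yields to (k): (k) operates against (j): a current Category 4 Clearance is held. (d) is therefore removed.
Every exception is unavailable, so the rule governs.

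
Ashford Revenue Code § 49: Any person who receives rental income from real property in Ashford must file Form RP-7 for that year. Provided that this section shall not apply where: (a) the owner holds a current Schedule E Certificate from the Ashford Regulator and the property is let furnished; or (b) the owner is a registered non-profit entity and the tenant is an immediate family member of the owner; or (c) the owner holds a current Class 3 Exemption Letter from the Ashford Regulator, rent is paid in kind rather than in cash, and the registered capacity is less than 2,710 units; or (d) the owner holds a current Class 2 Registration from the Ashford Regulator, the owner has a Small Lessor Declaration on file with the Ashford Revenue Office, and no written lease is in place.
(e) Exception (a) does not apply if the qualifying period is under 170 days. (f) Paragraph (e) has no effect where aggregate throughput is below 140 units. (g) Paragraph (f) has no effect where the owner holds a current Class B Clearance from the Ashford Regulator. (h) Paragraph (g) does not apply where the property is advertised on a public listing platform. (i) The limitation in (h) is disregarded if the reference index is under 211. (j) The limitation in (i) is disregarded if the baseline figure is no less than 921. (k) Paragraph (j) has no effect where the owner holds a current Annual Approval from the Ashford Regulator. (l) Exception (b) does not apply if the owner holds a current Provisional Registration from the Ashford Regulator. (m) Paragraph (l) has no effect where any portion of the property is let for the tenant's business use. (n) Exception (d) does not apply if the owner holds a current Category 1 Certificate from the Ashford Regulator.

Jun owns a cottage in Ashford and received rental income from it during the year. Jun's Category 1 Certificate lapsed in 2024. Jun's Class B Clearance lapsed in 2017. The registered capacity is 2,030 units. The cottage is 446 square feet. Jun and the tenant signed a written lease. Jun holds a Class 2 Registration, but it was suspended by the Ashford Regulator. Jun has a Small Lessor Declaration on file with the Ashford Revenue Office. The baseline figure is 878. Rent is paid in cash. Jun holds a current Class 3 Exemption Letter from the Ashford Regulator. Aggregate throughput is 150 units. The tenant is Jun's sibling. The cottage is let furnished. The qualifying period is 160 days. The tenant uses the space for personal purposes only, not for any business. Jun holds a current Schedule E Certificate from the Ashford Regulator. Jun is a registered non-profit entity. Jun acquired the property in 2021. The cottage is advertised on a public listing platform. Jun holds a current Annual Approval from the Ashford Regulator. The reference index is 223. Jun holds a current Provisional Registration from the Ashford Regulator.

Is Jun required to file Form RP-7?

Exception (a) is satisfied on its face — a current Schedule E Certificate is held; the property is let furnished. Turning to paragraphs (e)–(k): (e) operates against (a): the qualifying period is 160 days, under the 170 days limit. (f), which would lift (e), is not triggered — aggregate throughput is 150 units, not below 140 units. (a) is therefore removed.
Exception (b) is satisfied on its face — Jun is a registered non-profit; the tenant is an immediate family member. Turning to paragraphs (l)–(m): (l) operates against (b): a current Provisional Registration is held. (m) is not engaged (the space is used for personal purposes only), so (l) stands. Exception (b) does not apply.
Exception (c) fails — rent is paid in cash.
Exception (d) requires that the owner holds a current Class 2 Registration from the Ashford Regulator; but no current Class 2 Registration is held, so (d) is unavailable.
No exception is made out. Jun falls within the general rule.

Yes — Jun must file Form RP-7.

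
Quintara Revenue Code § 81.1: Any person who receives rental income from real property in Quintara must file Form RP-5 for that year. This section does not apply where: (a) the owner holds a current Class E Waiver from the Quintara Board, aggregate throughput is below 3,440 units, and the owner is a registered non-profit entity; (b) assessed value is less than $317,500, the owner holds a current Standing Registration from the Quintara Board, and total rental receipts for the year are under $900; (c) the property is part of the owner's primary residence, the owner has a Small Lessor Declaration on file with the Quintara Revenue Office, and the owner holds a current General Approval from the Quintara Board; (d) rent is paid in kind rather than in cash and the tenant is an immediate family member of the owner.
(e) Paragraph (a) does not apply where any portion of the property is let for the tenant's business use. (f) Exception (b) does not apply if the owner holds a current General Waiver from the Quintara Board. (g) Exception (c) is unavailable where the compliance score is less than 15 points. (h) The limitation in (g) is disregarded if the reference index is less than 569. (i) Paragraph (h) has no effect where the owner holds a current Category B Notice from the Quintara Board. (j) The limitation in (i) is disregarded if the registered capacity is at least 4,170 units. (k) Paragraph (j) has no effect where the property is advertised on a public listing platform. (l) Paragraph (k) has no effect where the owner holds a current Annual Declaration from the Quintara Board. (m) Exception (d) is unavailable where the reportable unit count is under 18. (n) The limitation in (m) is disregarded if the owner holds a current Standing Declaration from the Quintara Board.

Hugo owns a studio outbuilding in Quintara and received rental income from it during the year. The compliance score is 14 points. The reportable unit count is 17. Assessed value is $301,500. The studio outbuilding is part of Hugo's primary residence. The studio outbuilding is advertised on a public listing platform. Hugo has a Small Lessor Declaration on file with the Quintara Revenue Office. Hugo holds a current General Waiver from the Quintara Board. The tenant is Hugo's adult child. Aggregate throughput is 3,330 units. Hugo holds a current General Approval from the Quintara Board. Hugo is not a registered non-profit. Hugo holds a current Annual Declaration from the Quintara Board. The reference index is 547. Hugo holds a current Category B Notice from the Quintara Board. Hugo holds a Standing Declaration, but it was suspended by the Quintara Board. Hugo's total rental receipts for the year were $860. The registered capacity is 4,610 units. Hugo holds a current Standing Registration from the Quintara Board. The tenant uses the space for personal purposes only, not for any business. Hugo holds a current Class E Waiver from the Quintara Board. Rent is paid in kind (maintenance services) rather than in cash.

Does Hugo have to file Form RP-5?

Exception (a) fails — Hugo is not a registered non-profit.
Exception (b) is satisfied on its face — assessed value is $301,500, less than the $317,500 limit; a current Standing Registration is held; total rental receipts for the year are $860, under the $900 limit. However, paragraph (f) must be considered: (f) operates against (b): a current General Waiver is held. Exception (b) does not apply.
All of (c)'s requirements are met (the studio outbuilding is part of the primary residence; a Small Lessor Declaration is on file; a current General Approval is held). As to paragraphs (g)–(l): (g) applies (the compliance score is 14 points, less than the 15 points limit), but is set aside by (h): (h) is engaged — the reference index is 547, less than the 569 limit. (i) applies (a current Category B Notice is held), but is displaced by (j): (j) operates against (i): the registered capacity is 4,610 units, meeting the 4,170 units threshold. (k) is engaged (the property is publicly advertised), but is overridden by (l): (l) is engaged — a current Annual Declaration is held. Exception (c) stands.
All of (d)'s requirements are met (rent is paid in kind; the tenant is an immediate family member). But applying paragraphs (m)–(n): (m) operates against (d): the reportable unit count is 17, under the 18 limit. (n), which would lift (m), is not engaged — no current Standing Declaration is held. So (d) is unavailable.

No — exception (c) applies; Hugo is not required to file Form RP-5.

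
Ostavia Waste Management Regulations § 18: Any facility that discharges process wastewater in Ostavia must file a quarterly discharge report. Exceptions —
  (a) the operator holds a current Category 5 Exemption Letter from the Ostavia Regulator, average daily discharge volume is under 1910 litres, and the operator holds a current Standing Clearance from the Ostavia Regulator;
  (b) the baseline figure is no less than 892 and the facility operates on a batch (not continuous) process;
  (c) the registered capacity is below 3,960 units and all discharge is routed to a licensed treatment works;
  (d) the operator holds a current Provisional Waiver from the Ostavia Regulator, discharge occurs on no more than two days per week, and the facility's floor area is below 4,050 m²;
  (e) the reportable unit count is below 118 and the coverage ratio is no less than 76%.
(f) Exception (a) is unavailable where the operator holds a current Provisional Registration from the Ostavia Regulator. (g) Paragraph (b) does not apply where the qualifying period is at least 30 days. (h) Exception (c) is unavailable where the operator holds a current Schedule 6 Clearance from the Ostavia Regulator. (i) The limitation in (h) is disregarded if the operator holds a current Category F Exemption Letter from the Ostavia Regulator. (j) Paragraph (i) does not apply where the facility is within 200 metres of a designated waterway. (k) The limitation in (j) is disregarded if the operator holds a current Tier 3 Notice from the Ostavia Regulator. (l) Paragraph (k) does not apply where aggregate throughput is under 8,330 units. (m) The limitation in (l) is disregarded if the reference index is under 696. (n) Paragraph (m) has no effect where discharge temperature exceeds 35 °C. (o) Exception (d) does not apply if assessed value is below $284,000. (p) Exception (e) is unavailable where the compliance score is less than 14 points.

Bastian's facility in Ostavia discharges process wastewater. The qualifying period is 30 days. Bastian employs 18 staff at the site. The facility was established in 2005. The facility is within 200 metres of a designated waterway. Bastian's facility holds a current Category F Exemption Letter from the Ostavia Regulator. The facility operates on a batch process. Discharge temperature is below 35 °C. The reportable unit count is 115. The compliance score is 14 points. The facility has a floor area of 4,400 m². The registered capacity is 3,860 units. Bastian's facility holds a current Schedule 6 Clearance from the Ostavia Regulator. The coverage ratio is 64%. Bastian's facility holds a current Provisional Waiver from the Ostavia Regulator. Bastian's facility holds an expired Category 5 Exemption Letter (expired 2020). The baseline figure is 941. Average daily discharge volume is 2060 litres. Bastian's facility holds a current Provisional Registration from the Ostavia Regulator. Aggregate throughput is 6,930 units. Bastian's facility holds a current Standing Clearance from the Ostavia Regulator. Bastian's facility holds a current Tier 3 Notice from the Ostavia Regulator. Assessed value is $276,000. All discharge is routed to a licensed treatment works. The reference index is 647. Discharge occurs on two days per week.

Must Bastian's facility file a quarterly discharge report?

No — exception (c) applies; Bastian's facility is not required to file a quarterly discharge report.

Exception (a) requires that the operator holds a current Category 5 Exemption Letter from the Ostavia Regulator; but there is no Category 5 Exemption Letter in force, so (a) is unavailable.
Exception (b): the baseline figure is 941, meeting the 892 threshold; the facility operates on a batch process — every condition holds. But applying paragraph (g): (g) operates against (b): the qualifying period is 30 days, meeting the 30 days threshold. Exception (b) does not apply.
Exception (c)'s conditions are all satisfied: the registered capacity is 3,860 units, below the 3,960 units limit; discharge is routed to a licensed treatment works. As to paragraphs (h)–(n): (h) applies (a current Schedule 6 Clearance is held), but is set aside by (i): (i) operates against (h): a current Category F Exemption Letter is held. (j) is triggered (the facility is within 200 m of a designated waterway), but is set aside by (k): (k) operates against (j): a current Tier 3 Notice is held. (l) operates (aggregate throughput is 6,930 units, under the 8,330 units limit), but is itself disapplied by (m): (m) is engaged — the reference index is 647, under the 696 limit. (n) does not operate here (discharge temperature is below 35 °C), so (m) stands. (c) remains available.
Exception (d) does not apply: the facility's floor area is 4,400 m², not below 4,050 m².
Exception (e) fails — the coverage ratio is 64%, short of 76%.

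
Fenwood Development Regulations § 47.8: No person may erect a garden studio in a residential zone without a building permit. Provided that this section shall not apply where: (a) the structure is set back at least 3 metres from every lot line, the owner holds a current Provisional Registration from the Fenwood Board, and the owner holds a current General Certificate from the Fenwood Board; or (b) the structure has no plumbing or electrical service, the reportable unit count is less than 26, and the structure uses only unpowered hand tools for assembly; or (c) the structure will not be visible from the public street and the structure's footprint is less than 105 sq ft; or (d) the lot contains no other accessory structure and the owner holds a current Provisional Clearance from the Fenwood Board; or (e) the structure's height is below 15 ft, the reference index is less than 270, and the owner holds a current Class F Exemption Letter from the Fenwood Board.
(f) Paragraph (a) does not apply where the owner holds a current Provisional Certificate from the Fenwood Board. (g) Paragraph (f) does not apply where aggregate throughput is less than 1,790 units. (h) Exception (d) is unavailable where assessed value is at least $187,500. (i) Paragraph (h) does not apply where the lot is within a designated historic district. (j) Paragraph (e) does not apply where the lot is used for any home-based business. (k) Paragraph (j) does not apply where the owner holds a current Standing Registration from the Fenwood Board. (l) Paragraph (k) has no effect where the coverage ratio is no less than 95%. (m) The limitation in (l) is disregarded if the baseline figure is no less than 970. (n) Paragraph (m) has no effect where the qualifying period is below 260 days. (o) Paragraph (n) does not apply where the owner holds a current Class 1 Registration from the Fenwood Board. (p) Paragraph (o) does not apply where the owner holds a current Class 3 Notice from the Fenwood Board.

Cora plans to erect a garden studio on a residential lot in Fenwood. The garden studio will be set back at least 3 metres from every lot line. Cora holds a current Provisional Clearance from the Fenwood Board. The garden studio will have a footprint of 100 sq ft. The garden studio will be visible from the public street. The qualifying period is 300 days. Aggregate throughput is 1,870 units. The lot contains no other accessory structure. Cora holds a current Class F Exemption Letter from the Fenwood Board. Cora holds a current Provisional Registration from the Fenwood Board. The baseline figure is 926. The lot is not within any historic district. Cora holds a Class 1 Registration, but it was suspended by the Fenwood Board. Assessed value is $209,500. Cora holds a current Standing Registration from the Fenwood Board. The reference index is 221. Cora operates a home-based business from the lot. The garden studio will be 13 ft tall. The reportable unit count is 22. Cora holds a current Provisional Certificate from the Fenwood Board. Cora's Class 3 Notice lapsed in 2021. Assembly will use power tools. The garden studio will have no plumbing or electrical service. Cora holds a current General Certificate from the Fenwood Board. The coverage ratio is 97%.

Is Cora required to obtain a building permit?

Yes — Cora must obtain a building permit.

Exception (a): the setback is at least 3 m on every side; a current Provisional Registration is held; a current General Certificate is held — every condition holds. But: (f) operates against (a): a current Provisional Certificate is held. (g), which would lift (f), is inapplicable — aggregate throughput is 1,870 units, not less than 1,790 units. So (a) is unavailable.
Exception (b) does not apply: assembly uses power tools.
Exception (c) does not apply: the structure will be visible from the street.
Exception (d): the lot has no other accessory structure; a current Provisional Clearance is held — every condition holds. But: (h) operates against (d): assessed value is $209,500, meeting the $187,500 threshold. (i) is not engaged (the lot is not in a historic district), so (h) stands. (d) is therefore removed.
Exception (e): the structure's height is 13 ft, below the 15 ft limit; the reference index is 221, less than the 270 limit; a current Class F Exemption Letter is held — every condition holds. But applying paragraphs (j)–(p): (j) operates against (e): a home-based business operates on the lot. (k) would limit (j) — a current Standing Registration is held — but (l) sets (k) aside: (l) operates — the coverage ratio is 97%, meeting the 95% threshold. (m), which would lift (l), is not triggered — the baseline figure is 926, short of 970. So (e) is unavailable.
No exception displaces § 47.8.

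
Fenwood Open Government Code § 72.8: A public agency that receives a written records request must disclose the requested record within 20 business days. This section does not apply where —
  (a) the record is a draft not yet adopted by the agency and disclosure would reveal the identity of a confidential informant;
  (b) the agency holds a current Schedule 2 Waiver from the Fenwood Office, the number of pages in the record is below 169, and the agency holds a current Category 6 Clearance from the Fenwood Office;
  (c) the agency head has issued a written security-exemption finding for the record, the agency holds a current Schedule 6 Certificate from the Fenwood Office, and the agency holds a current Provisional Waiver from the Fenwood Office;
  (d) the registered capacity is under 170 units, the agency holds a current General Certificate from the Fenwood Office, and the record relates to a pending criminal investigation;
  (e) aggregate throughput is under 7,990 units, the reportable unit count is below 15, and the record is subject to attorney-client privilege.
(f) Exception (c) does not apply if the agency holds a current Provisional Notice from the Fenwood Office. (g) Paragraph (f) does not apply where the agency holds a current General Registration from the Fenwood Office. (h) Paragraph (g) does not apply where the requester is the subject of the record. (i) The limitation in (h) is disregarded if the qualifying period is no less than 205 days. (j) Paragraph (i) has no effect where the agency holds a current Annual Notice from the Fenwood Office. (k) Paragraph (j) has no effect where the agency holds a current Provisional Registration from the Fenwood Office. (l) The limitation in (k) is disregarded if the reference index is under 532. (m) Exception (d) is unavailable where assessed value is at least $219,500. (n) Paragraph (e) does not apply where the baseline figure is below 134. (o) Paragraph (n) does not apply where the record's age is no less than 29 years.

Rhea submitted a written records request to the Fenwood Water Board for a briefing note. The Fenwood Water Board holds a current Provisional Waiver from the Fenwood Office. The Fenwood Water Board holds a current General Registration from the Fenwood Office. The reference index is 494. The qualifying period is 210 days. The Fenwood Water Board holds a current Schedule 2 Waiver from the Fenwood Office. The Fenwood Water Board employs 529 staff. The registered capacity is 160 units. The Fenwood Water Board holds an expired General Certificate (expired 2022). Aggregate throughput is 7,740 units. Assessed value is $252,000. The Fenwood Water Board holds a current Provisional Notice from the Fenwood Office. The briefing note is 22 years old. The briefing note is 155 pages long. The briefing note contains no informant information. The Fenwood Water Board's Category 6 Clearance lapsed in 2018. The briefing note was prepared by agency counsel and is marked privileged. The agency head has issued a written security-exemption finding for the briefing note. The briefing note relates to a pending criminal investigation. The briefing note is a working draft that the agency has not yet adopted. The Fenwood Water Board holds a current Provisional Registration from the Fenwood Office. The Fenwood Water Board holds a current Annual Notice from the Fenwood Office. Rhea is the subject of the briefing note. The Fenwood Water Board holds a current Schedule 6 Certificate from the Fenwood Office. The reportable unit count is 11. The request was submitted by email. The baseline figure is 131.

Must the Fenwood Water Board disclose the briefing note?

Exception (a) requires that disclosure would reveal the identity of a confidential informant; but the briefing note contains no informant information, so (a) is unavailable.
Exception (b) requires that the agency holds a current Category 6 Clearance from the Fenwood Office; but there is no Category 6 Clearance in force, so (b) is unavailable.
Exception (c): a written security-exemption finding has been issued; a current Schedule 6 Certificate is held; a current Provisional Waiver is held — every condition holds. But: (f) operates against (c): a current Provisional Notice is held. (g) applies (a current General Registration is held), but is displaced by (h): (h) is triggered — Rhea is the subject of the briefing note. (i) applies (the qualifying period is 210 days, meeting the 205 days threshold), but is overridden by (j): (j) is triggered — a current Annual Notice is held. (k) would limit (j) — a current Provisional Registration is held — but (l) sets (k) aside: (l) operates against (k): the reference index is 494, under the 532 limit. Exception (c) does not apply.
Exception (d) does not apply: there is no General Certificate in force.
All of (e)'s requirements are met (aggregate throughput is 7,740 units, under the 7,990 units limit; the reportable unit count is 11, below the 15 limit; the briefing note is privileged). But applying paragraphs (n)–(o): (n) operates against (e): the baseline figure is 131, below the 134 limit. (o) is not engaged (the record's age is 22 years, short of 29 years), so (n) stands. So (e) is unavailable.
No exception is made out. the Fenwood Water Board falls within the general rule.

Yes — the Fenwood Water Board must disclose the briefing note.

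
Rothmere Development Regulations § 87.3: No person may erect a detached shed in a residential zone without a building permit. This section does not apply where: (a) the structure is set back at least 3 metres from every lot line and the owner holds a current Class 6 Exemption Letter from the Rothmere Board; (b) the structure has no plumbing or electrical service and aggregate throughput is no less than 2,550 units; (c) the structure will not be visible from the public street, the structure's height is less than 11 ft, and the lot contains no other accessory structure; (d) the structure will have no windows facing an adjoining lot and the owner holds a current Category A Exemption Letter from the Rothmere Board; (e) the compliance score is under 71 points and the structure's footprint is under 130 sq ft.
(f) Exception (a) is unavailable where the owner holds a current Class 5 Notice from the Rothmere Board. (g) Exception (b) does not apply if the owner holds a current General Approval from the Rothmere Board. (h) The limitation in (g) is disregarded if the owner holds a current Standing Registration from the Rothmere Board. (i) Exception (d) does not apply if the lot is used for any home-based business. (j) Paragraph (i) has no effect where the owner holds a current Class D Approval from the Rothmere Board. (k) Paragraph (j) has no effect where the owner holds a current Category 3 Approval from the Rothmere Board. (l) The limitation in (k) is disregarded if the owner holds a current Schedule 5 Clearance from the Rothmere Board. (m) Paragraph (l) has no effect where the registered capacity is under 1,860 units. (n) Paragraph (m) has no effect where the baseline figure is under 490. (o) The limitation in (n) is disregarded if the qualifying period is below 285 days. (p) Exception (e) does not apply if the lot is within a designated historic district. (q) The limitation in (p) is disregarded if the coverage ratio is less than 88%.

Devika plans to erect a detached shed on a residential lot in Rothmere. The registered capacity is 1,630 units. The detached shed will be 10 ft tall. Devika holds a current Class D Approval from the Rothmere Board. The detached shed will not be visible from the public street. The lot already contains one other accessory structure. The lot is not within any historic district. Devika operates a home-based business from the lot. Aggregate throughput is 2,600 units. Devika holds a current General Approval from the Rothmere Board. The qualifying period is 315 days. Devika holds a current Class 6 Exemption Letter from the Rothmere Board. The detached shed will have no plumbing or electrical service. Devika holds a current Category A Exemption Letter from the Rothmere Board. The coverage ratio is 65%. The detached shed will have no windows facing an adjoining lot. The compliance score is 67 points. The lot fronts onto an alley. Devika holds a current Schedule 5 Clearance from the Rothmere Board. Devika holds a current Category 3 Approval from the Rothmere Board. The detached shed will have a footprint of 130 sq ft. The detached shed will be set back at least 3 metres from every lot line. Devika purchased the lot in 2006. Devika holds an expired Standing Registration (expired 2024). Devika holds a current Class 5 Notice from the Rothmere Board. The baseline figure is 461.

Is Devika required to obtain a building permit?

No — exception (d) applies; Devika does not need a building permit.

Exception (a)'s conditions are all satisfied: the setback is at least 3 m on every side; a current Class 6 Exemption Letter is held. But applying paragraph (f): (f) is triggered — a current Class 5 Notice is held. Exception (a) does not apply.
Exception (b) is satisfied on its face — there is no plumbing or electrical service; aggregate throughput is 2,600 units, meeting the 2,550 units threshold. However, paragraphs (g)–(h) must be considered: (g) applies — a current General Approval is held. (h) is not triggered (no current Standing Registration is held), so (g) stands. So (b) is unavailable.
Exception (c) fails — the lot already has another accessory structure.
All of (d)'s requirements are met (no windows face an adjoining lot; a current Category A Exemption Letter is held). Considering the limiting provisions: (i) is engaged (a home-based business operates on the lot), but is set aside by (j): (j) applies — a current Class D Approval is held. (k) would limit (j) — a current Category 3 Approval is held — but (l) sets (k) aside: (l) applies — a current Schedule 5 Clearance is held. (m) would limit (l) — the registered capacity is 1,630 units, under the 1,860 units limit — but (n) sets (m) aside: (n) is triggered — the baseline figure is 461, under the 490 limit. (o) is not triggered (the qualifying period is 315 days, not below 285 days), so (n) stands. So (d) applies.
Exception (e) requires that the structure's footprint is under 130 sq ft; but the structure's footprint is 130 sq ft, not under 130 sq ft, so (e) is unavailable.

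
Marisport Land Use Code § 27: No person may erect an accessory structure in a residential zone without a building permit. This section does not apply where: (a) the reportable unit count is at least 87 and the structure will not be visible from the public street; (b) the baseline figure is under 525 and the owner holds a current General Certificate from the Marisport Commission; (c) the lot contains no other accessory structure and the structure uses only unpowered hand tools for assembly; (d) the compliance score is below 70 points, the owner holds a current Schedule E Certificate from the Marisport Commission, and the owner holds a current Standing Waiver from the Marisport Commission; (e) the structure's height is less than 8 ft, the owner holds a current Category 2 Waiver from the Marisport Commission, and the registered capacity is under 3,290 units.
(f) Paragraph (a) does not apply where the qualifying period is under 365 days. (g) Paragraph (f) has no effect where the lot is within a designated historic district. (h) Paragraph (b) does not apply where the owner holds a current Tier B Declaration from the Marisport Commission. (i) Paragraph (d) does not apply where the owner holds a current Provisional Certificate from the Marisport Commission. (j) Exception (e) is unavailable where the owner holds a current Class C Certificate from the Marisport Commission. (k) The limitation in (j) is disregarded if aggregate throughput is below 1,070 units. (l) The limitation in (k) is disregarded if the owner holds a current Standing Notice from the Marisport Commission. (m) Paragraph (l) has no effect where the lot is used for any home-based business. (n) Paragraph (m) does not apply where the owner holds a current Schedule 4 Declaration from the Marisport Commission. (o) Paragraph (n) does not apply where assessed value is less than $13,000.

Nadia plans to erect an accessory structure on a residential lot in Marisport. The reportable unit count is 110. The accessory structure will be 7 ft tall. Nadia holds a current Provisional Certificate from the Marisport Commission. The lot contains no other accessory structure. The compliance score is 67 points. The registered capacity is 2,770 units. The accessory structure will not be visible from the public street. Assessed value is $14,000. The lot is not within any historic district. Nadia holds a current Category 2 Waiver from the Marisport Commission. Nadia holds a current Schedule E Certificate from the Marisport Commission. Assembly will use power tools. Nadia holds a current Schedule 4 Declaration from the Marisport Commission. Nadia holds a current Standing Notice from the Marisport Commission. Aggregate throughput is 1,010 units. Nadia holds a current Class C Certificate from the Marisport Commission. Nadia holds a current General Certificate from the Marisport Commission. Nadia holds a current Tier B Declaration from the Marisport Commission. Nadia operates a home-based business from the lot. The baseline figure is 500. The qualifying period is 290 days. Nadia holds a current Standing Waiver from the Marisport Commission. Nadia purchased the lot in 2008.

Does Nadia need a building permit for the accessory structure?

All of (a)'s requirements are met (the reportable unit count is 110, meeting the 87 threshold; the structure will not be visible from the street). But applying paragraphs (f)–(g): (f) operates against (a): the qualifying period is 290 days, under the 365 days limit. (g) is inapplicable (the lot is not in a historic district), so (f) stands. (a) is therefore removed.
All of (b)'s requirements are met (the baseline figure is 500, under the 525 limit; a current General Certificate is held). But applying paragraph (h): (h) operates against (b): a current Tier B Declaration is held. Exception (b) does not apply.
Exception (c) does not apply: assembly uses power tools.
All of (d)'s requirements are met (the compliance score is 67 points, below the 70 points limit; a current Schedule E Certificate is held; a current Standing Waiver is held). But: (i) is triggered — a current Provisional Certificate is held. Exception (d) does not apply.
Exception (e) is satisfied on its face — the structure's height is 7 ft, less than the 8 ft limit; a current Category 2 Waiver is held; the registered capacity is 2,770 units, under the 3,290 units limit. Turning to paragraphs (j)–(o): (j) operates against (e): a current Class C Certificate is held. (k) applies (aggregate throughput is 1,010 units, below the 1,070 units limit), but is set aside by (l): (l) operates against (k): a current Standing Notice is held. (m) is triggered (a home-based business operates on the lot), but is set aside by (n): (n) operates against (m): a current Schedule 4 Declaration is held. (o), which would lift (n), is inapplicable — assessed value is $14,000, not less than $13,000. So (e) is unavailable.
No exception applies. The general rule governs.

Yes — Nadia must obtain a building permit.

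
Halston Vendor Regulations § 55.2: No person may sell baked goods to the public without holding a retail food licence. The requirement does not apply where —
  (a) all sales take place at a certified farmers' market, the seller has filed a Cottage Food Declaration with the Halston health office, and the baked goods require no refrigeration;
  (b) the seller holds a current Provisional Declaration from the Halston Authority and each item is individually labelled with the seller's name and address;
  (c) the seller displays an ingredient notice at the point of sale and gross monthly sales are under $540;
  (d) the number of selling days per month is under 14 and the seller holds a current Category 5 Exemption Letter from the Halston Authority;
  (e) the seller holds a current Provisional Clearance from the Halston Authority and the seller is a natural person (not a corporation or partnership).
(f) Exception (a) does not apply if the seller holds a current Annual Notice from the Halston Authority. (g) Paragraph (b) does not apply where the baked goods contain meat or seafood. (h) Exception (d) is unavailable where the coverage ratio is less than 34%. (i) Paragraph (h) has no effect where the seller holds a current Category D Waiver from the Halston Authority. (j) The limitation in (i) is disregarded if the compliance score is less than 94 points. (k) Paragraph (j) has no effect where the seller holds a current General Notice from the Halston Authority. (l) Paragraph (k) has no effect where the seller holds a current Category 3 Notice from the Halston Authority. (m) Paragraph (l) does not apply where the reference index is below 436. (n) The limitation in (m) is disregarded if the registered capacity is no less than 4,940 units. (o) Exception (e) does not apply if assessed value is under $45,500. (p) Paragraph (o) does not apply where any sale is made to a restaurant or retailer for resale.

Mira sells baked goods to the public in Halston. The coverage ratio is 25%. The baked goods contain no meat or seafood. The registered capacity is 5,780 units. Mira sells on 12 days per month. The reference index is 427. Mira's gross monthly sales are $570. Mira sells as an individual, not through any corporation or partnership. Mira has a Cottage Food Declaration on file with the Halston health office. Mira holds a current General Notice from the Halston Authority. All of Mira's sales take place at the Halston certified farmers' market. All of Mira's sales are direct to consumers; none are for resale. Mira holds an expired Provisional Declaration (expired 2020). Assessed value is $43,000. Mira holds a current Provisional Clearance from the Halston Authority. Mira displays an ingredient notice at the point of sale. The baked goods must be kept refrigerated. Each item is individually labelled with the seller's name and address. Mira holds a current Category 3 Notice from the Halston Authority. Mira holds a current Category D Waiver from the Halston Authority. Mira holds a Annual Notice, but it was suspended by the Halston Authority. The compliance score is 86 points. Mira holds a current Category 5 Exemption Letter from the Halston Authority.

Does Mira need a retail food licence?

Exception (a) does not apply: the baked goods require refrigeration.
Exception (b) fails — no current Provisional Declaration is held.
Exception (c) does not apply: gross monthly sales are $570, not under $540.
Exception (d): the number of selling days per month is 12, under the 14 limit; a current Category 5 Exemption Letter is held — every condition holds. But applying paragraphs (h)–(n): (h) is engaged — the coverage ratio is 25%, less than the 34% limit. (i) would limit (h) — a current Category D Waiver is held — but (j) sets (i) aside: (j) operates against (i): the compliance score is 86 points, less than the 94 points limit. (k) would limit (j) — a current General Notice is held — but (l) sets (k) aside: (l) operates — a current Category 3 Notice is held. (m) is triggered (the reference index is 427, below the 436 limit), but is overridden by (n): (n) operates — the registered capacity is 5,780 units, meeting the 4,940 units threshold. So (d) is unavailable.
Exception (e): a current Provisional Clearance is held; the seller is a natural person — every condition holds. Turning to paragraphs (o)–(p): (o) is engaged — assessed value is $43,000, under the $45,500 limit. (p) is inapplicable (no sales are for resale), so (o) stands. So (e) is unavailable.
None of the exceptions is available; § 55.2 applies in full.

Yes — Mira must hold a retail food licence.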